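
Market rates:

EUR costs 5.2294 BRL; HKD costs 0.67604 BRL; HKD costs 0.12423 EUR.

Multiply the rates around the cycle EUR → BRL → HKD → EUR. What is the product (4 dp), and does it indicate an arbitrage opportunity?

0.9610 (arbitrage exists)

Around EUR → BRL → HKD → EUR: 1 × 5.2294 ÷ 0.67604 × 0.12423 = 0.960961
Product < 1; profitable direction is EUR → HKD → BRL → EUR.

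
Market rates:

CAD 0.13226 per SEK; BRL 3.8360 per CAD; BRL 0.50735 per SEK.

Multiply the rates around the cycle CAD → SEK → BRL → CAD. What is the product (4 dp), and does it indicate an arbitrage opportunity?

1.0000 (no arbitrage)

Around CAD → SEK → BRL → CAD: 1 ÷ 0.13226 × 0.50735 ÷ 3.8360 = 1.000001
Product ≈ 1 (deviation 0.000%, within rounding noise).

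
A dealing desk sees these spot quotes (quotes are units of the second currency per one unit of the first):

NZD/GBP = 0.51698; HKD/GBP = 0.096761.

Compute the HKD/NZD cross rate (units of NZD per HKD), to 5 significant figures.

1 HKD × 0.096761 = 0.096761 GBP
0.096761 GBP ÷ 0.51698 = 0.187166 NZD

HKD/NZD = 0.18717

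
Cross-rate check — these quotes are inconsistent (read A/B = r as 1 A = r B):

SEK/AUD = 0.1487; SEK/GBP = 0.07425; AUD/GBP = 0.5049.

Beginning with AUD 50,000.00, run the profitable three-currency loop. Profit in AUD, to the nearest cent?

Profitable loop is AUD → GBP → SEK → AUD:
AUD 50,000.00 × 0.5049 = GBP 25,245.00
GBP 25,245.00 ÷ 0.07425 = SEK 340,000.00
SEK 340,000.00 × 0.1487 = AUD 50,558.00
Profit = AUD 50,558.00 − AUD 50,000.00

Profit: AUD 558.00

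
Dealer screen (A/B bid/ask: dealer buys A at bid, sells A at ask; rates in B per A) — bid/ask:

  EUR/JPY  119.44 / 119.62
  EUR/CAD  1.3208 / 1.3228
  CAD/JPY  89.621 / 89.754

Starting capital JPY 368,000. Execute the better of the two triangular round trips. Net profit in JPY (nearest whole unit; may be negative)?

Net profit: JPY 2,211

Best loop JPY → CAD → EUR → JPY:
JPY 368,000 ÷ 89.754 (buy CAD at ask) = CAD 4,100.10
CAD 4,100.10 ÷ 1.3228 (buy EUR at ask) = EUR 3,099.56
EUR 3,099.56 × 119.44 (sell EUR at bid) = JPY 370,211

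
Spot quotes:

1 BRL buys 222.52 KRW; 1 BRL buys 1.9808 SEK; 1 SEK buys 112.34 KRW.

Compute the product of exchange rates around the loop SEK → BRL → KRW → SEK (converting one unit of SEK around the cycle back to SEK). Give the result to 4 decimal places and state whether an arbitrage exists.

1.0000 (no arbitrage)

Around SEK → BRL → KRW → SEK: 1 ÷ 1.9808 × 222.52 ÷ 112.34 = 0.999986
Product ≈ 1 (deviation 0.001%, within rounding noise).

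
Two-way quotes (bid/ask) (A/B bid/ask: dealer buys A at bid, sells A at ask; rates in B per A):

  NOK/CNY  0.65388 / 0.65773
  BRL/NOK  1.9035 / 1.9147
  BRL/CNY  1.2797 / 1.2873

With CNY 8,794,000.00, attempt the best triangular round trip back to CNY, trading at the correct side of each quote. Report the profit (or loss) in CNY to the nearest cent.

Best loop CNY → NOK → BRL → CNY:
CNY 8,794,000.00 ÷ 0.65773 (buy NOK at ask) = NOK 13,370,227.91
NOK 13,370,227.91 ÷ 1.9147 (buy BRL at ask) = BRL 6,982,936.18
BRL 6,982,936.18 × 1.2797 (sell BRL at bid) = CNY 8,936,063.43

Net profit: CNY 142,063.43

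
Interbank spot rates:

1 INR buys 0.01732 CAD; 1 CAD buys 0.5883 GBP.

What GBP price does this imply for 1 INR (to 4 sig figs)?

1 INR × 0.01732 = 0.01732 CAD
0.01732 CAD × 0.5883 = 0.0101894 GBP

INR/GBP = 0.01019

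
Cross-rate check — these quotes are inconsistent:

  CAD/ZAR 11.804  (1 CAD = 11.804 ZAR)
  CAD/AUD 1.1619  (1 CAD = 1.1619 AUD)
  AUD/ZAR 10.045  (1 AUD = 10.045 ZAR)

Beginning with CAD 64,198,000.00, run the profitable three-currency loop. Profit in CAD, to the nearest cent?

Profit: CAD 729,997.18

Profitable loop is CAD → ZAR → AUD → CAD:
CAD 64,198,000.00 × 11.804 = ZAR 757,793,192.00
ZAR 757,793,192.00 ÷ 10.045 = AUD 75,439,839.92
AUD 75,439,839.92 ÷ 1.1619 = CAD 64,927,997.18
Profit = CAD 64,927,997.18 − CAD 64,198,000.00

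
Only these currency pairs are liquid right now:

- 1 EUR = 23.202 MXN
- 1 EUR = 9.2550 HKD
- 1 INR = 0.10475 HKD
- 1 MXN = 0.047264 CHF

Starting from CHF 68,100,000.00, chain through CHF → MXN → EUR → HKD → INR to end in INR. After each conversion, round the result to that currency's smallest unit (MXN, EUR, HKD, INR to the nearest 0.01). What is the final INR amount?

CHF 68,100,000.00 ÷ 0.047264 = MXN 1,440,842,924.85
MXN 1,440,842,924.85 ÷ 23.202 = EUR 62,099,945.04
EUR 62,099,945.04 × 9.2550 = HKD 574,734,991.35
HKD 574,734,991.35 ÷ 0.10475 = INR 5,486,730,227.68

INR 5,486,730,227.68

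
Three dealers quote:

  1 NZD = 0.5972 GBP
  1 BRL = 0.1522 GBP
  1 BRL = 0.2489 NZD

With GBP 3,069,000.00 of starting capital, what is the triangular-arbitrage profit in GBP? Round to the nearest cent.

Profit: GBP 73,438.92

Profitable loop is GBP → NZD → BRL → GBP:
GBP 3,069,000.00 ÷ 0.5972 = NZD 5,138,981.92
NZD 5,138,981.92 ÷ 0.2489 = BRL 20,646,773.47
BRL 20,646,773.47 × 0.1522 = GBP 3,142,438.92
Profit = GBP 3,142,438.92 − GBP 3,069,000.00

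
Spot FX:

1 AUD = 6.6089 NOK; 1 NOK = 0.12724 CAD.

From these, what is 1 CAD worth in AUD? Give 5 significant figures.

1 CAD ÷ 0.12724 = 7.85916 NOK
7.85916 NOK ÷ 6.6089 = 1.18918 AUD

CAD/AUD = 1.1892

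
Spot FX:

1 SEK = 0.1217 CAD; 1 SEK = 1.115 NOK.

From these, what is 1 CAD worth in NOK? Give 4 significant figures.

1 CAD ÷ 0.1217 = 8.21693 SEK
8.21693 SEK × 1.115 = 9.16187 NOK

CAD/NOK = 9.162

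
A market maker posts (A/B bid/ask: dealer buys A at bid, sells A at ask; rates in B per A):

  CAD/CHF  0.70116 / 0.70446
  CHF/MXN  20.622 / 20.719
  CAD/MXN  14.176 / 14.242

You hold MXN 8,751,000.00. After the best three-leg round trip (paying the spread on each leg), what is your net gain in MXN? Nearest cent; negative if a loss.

Net profit: MXN 133,533.26

Best loop MXN → CAD → CHF → MXN:
MXN 8,751,000.00 ÷ 14.242 (buy CAD at ask) = CAD 614,450.22
CAD 614,450.22 × 0.70116 (sell CAD at bid) = CHF 430,827.91
CHF 430,827.91 × 20.622 (sell CHF at bid) = MXN 8,884,533.26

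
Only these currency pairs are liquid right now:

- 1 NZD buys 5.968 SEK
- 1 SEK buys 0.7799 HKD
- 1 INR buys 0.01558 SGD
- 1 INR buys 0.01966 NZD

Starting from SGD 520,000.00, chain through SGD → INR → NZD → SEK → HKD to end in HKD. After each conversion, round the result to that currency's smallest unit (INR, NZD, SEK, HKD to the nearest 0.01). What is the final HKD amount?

SGD 520,000.00 ÷ 0.01558 = INR 33,376,123.23
INR 33,376,123.23 × 0.01966 = NZD 656,174.58
NZD 656,174.58 × 5.968 = SEK 3,916,049.89
SEK 3,916,049.89 × 0.7799 = HKD 3,054,127.31

HKD 3,054,127.31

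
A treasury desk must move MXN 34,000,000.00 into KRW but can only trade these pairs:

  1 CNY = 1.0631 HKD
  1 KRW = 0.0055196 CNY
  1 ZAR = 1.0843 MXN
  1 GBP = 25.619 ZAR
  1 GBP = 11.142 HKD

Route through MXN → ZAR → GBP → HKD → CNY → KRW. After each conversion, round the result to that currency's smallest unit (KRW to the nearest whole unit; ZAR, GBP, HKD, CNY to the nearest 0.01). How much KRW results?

MXN 34,000,000.00 ÷ 1.0843 = ZAR 31,356,635.62
ZAR 31,356,635.62 ÷ 25.619 = GBP 1,223,960.17
GBP 1,223,960.17 × 11.142 = HKD 13,637,364.21
HKD 13,637,364.21 ÷ 1.0631 = CNY 12,827,922.31
CNY 12,827,922.31 ÷ 0.0055196 = KRW 2,324,067,380

KRW 2,324,067,380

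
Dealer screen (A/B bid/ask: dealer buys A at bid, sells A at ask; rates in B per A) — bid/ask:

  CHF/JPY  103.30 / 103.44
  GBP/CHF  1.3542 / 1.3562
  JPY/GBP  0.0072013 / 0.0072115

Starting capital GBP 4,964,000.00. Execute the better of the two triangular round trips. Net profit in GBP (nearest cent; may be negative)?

Best loop GBP → CHF → JPY → GBP:
GBP 4,964,000.00 × 1.3542 (sell GBP at bid) = CHF 6,722,248.80
CHF 6,722,248.80 × 103.30 (sell CHF at bid) = JPY 694,408,301
JPY 694,408,301 × 0.0072013 (sell JPY at bid) = GBP 5,000,642.50

Net profit: GBP 36,642.50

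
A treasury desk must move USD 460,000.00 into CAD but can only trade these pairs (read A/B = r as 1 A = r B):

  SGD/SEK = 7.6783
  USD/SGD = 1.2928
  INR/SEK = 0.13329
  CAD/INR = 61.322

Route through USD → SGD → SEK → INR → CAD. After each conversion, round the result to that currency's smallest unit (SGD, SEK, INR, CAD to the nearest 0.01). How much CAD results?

CAD 558,650.73

USD 460,000.00 × 1.2928 = SGD 594,688.00
SGD 594,688.00 × 7.6783 = SEK 4,566,192.87
SEK 4,566,192.87 ÷ 0.13329 = INR 34,257,580.24
INR 34,257,580.24 ÷ 61.322 = CAD 558,650.73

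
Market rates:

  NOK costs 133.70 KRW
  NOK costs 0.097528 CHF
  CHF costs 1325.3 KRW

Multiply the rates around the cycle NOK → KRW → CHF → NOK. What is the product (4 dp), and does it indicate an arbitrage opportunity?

Around NOK → KRW → CHF → NOK: 1 × 133.70 ÷ 1325.3 ÷ 0.097528 = 1.034399
Product > 1; profitable direction is NOK → KRW → CHF → NOK.

1.0344 (arbitrage exists)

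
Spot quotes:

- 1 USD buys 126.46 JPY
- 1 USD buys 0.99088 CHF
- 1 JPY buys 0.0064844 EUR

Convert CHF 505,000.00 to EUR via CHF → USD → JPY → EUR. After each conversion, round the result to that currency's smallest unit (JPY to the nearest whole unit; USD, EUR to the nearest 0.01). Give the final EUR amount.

CHF 505,000.00 ÷ 0.99088 = USD 509,647.99
USD 509,647.99 × 126.46 = JPY 64,450,085
JPY 64,450,085 × 0.0064844 = EUR 417,920.13

EUR 417,920.13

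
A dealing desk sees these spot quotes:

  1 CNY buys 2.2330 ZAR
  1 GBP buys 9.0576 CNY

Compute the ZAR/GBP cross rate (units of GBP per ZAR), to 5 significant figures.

ZAR/GBP = 0.049442

1 ZAR ÷ 2.2330 = 0.447828 CNY
0.447828 CNY ÷ 9.0576 = 0.0494422 GBP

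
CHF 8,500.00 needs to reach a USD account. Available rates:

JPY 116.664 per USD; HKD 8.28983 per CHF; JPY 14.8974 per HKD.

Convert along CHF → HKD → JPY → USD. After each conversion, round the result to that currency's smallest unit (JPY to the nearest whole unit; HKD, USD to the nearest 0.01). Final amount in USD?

USD 8,997.84

CHF 8,500.00 × 8.28983 = HKD 70,463.56
HKD 70,463.56 × 14.8974 = JPY 1,049,724
JPY 1,049,724 ÷ 116.664 = USD 8,997.84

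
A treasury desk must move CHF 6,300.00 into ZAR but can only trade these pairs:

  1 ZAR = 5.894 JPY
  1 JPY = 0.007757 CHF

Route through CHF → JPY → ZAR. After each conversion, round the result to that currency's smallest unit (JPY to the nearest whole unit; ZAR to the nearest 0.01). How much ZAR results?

CHF 6,300.00 ÷ 0.007757 = JPY 812,170
JPY 812,170 ÷ 5.894 = ZAR 137,796.06

ZAR 137,796.06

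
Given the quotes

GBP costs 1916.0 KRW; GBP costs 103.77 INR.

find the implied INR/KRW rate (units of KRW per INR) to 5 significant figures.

1 INR ÷ 103.77 = 0.0096367 GBP
0.0096367 GBP × 1916.0 = 18.4639 KRW

INR/KRW = 18.464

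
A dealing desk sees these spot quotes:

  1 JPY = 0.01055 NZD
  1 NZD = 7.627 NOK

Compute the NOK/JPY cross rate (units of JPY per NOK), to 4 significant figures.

NOK/JPY = 12.43

1 NOK ÷ 7.627 = 0.131113 NZD
0.131113 NZD ÷ 0.01055 = 12.4278 JPY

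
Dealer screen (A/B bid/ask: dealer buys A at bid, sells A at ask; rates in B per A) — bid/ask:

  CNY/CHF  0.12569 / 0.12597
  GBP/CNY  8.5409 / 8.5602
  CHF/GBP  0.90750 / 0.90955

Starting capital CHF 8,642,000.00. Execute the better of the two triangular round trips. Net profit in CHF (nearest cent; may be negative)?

Net profit: CHF 169,232.13

Best loop CHF → CNY → GBP → CHF:
CHF 8,642,000.00 ÷ 0.12597 (buy CNY at ask) = CNY 68,603,635.79
CNY 68,603,635.79 ÷ 8.5602 (buy GBP at ask) = GBP 8,014,256.18
GBP 8,014,256.18 ÷ 0.90955 (buy CHF at ask) = CHF 8,811,232.13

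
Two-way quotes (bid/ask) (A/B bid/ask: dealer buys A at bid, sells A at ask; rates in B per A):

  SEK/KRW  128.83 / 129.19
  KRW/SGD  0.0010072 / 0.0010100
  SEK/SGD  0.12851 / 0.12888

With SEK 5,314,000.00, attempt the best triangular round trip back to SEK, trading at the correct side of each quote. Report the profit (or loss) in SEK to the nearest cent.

Best loop SEK → KRW → SGD → SEK:
SEK 5,314,000.00 × 128.83 (sell SEK at bid) = KRW 684,602,620
KRW 684,602,620 × 0.0010072 (sell KRW at bid) = SGD 689,531.76
SGD 689,531.76 ÷ 0.12888 (buy SEK at ask) = SEK 5,350,184.35

Net profit: SEK 36,184.35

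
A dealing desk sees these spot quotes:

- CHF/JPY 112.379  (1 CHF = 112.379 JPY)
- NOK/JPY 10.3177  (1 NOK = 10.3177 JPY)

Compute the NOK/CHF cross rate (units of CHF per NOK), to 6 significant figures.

NOK/CHF = 0.0918116

1 NOK × 10.3177 = 10.3177 JPY
10.3177 JPY ÷ 112.379 = 0.0918116 CHF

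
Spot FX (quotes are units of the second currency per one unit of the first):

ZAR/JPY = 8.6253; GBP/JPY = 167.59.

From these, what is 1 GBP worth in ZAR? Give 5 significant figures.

1 GBP × 167.59 = 167.59 JPY
167.59 JPY ÷ 8.6253 = 19.43 ZAR

GBP/ZAR = 19.430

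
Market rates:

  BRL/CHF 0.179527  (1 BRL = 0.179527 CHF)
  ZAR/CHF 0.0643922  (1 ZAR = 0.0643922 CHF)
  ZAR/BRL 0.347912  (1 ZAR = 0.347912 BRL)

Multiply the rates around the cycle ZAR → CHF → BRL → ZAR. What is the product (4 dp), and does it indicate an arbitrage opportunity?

1.0309 (arbitrage exists)

Around ZAR → CHF → BRL → ZAR: 1 × 0.0643922 ÷ 0.179527 ÷ 0.347912 = 1.030942
Product > 1; profitable direction is ZAR → CHF → BRL → ZAR.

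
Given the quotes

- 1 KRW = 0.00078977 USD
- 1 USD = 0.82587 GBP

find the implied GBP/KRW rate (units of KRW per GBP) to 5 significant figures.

1 GBP ÷ 0.82587 = 1.21084 USD
1.21084 USD ÷ 0.00078977 = 1533.16 KRW

GBP/KRW = 1533.2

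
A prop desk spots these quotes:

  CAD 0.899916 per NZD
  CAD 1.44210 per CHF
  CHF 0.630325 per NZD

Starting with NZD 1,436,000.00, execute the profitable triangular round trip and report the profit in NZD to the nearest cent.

Profitable loop is NZD → CHF → CAD → NZD:
NZD 1,436,000.00 × 0.630325 = CHF 905,146.70
CHF 905,146.70 × 1.44210 = CAD 1,305,312.06
CAD 1,305,312.06 ÷ 0.899916 = NZD 1,450,482.11
Profit = NZD 1,450,482.11 − NZD 1,436,000.00

Profit: NZD 14,482.11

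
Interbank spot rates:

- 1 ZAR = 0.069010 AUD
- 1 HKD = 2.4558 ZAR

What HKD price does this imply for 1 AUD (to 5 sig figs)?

1 AUD ÷ 0.069010 = 14.4907 ZAR
14.4907 ZAR ÷ 2.4558 = 5.90058 HKD

AUD/HKD = 5.9006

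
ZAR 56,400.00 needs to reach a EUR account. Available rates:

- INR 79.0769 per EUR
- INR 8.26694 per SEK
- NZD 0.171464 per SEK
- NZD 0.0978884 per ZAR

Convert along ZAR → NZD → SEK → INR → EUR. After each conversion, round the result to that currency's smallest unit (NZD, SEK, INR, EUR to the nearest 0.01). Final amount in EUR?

ZAR 56,400.00 × 0.0978884 = NZD 5,520.91
NZD 5,520.91 ÷ 0.171464 = SEK 32,198.65
SEK 32,198.65 × 8.26694 = INR 266,184.31
INR 266,184.31 ÷ 79.0769 = EUR 3,366.14

EUR 3,366.14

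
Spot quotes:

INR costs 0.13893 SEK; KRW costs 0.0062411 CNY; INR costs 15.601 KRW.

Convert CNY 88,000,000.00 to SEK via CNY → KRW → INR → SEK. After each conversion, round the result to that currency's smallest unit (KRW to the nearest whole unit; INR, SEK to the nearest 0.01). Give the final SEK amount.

SEK 125,563,996.39

CNY 88,000,000.00 ÷ 0.0062411 = KRW 14,100,078,512
KRW 14,100,078,512 ÷ 15.601 = INR 903,793,251.20
INR 903,793,251.20 × 0.13893 = SEK 125,563,996.39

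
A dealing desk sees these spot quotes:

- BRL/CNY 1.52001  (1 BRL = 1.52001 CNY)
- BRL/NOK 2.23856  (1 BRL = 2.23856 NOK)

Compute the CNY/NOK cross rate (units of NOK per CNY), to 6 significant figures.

1 CNY ÷ 1.52001 = 0.65789 BRL
0.65789 BRL × 2.23856 = 1.47273 NOK

CNY/NOK = 1.47273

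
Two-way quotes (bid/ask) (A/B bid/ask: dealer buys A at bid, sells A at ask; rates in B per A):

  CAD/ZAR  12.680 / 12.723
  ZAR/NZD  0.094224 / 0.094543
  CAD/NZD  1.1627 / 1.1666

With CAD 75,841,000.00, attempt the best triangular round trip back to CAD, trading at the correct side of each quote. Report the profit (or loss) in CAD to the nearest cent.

Net profit: CAD 1,830,710.47

Best loop CAD → ZAR → NZD → CAD:
CAD 75,841,000.00 × 12.680 (sell CAD at bid) = ZAR 961,663,880.00
ZAR 961,663,880.00 × 0.094224 (sell ZAR at bid) = NZD 90,611,817.43
NZD 90,611,817.43 ÷ 1.1666 (buy CAD at ask) = CAD 77,671,710.47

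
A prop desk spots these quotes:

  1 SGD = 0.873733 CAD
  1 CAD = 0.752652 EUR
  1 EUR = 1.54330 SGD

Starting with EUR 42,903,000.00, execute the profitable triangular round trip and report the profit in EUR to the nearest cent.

Profit: EUR 639,260.97

Profitable loop is EUR → SGD → CAD → EUR:
EUR 42,903,000.00 × 1.54330 = SGD 66,212,199.90
SGD 66,212,199.90 × 0.873733 = CAD 57,851,784.06
CAD 57,851,784.06 × 0.752652 = EUR 43,542,260.97
Profit = EUR 43,542,260.97 − EUR 42,903,000.00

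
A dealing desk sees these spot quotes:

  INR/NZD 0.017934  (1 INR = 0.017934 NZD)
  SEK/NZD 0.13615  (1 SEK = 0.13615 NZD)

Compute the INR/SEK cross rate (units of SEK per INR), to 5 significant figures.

1 INR × 0.017934 = 0.017934 NZD
0.017934 NZD ÷ 0.13615 = 0.131722 SEK

INR/SEK = 0.13172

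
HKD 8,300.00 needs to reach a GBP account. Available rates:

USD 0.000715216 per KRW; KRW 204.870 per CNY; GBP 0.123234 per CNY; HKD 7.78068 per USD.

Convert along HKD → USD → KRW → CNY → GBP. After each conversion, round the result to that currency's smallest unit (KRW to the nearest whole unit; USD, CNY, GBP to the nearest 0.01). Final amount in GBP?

GBP 897.17

HKD 8,300.00 ÷ 7.78068 = USD 1,066.74
USD 1,066.74 ÷ 0.000715216 = KRW 1,491,493
KRW 1,491,493 ÷ 204.870 = CNY 7,280.19
CNY 7,280.19 × 0.123234 = GBP 897.17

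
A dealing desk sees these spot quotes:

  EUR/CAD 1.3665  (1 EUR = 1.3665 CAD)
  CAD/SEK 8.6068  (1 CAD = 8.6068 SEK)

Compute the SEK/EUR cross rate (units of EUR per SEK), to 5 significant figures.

1 SEK ÷ 8.6068 = 0.116187 CAD
0.116187 CAD ÷ 1.3665 = 0.0850254 EUR

SEK/EUR = 0.085025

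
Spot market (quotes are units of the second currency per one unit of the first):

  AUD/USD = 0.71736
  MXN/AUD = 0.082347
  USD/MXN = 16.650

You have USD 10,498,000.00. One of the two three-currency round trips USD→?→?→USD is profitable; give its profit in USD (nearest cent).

Profitable loop is USD → AUD → MXN → USD:
USD 10,498,000.00 ÷ 0.71736 = AUD 14,634,214.34
AUD 14,634,214.34 ÷ 0.082347 = MXN 177,713,994.94
MXN 177,713,994.94 ÷ 16.650 = USD 10,673,513.21
Profit = USD 10,673,513.21 − USD 10,498,000.00

Profit: USD 175,513.21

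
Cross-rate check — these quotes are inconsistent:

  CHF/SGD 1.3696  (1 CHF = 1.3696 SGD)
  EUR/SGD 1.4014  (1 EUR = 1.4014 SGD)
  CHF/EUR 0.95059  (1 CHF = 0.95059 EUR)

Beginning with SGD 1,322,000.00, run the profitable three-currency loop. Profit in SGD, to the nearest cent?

Profit: SGD 37,157.69

Profitable loop is SGD → EUR → CHF → SGD:
SGD 1,322,000.00 ÷ 1.4014 = EUR 943,342.37
EUR 943,342.37 ÷ 0.95059 = CHF 992,375.65
CHF 992,375.65 × 1.3696 = SGD 1,359,157.69
Profit = SGD 1,359,157.69 − SGD 1,322,000.00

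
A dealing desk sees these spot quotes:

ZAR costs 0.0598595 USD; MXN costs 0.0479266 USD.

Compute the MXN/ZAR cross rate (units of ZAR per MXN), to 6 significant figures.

1 MXN × 0.0479266 = 0.0479266 USD
0.0479266 USD ÷ 0.0598595 = 0.800652 ZAR

MXN/ZAR = 0.800652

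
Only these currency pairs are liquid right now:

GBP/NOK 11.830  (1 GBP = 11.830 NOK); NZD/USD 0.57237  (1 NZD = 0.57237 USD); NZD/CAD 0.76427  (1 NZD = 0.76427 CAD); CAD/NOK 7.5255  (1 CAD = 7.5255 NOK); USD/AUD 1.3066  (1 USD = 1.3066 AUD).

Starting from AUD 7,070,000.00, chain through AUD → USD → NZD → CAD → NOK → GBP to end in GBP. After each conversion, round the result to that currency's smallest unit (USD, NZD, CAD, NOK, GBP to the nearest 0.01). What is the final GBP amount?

GBP 4,596,183.15

AUD 7,070,000.00 ÷ 1.3066 = USD 5,410,990.36
USD 5,410,990.36 ÷ 0.57237 = NZD 9,453,658.23
NZD 9,453,658.23 × 0.76427 = CAD 7,225,147.38
CAD 7,225,147.38 × 7.5255 = NOK 54,372,846.61
NOK 54,372,846.61 ÷ 11.830 = GBP 4,596,183.15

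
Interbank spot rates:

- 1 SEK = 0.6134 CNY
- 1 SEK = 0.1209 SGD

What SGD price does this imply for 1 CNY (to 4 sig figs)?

1 CNY ÷ 0.6134 = 1.63026 SEK
1.63026 SEK × 0.1209 = 0.197098 SGD

CNY/SGD = 0.1971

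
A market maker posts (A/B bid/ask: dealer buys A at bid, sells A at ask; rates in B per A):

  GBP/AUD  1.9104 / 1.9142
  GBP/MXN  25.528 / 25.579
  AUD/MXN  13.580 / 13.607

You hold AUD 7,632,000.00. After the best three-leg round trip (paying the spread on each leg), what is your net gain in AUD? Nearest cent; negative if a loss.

Best loop AUD → MXN → GBP → AUD:
AUD 7,632,000.00 × 13.580 (sell AUD at bid) = MXN 103,642,560.00
MXN 103,642,560.00 ÷ 25.579 (buy GBP at ask) = GBP 4,051,861.29
GBP 4,051,861.29 × 1.9104 (sell GBP at bid) = AUD 7,740,675.81

Net profit: AUD 108,675.81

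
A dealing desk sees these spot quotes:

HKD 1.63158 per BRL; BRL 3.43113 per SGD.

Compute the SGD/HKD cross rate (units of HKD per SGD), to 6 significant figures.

SGD/HKD = 5.59816

1 SGD × 3.43113 = 3.43113 BRL
3.43113 BRL × 1.63158 = 5.59816 HKD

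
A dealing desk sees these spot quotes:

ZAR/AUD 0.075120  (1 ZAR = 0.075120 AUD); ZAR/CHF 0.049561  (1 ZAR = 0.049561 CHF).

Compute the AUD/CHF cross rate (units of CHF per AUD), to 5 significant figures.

AUD/CHF = 0.65976

1 AUD ÷ 0.075120 = 13.312 ZAR
13.312 ZAR × 0.049561 = 0.659758 CHF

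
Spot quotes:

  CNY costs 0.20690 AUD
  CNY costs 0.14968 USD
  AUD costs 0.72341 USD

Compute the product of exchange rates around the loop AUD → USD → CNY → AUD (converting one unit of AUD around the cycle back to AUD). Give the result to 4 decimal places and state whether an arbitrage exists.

Around AUD → USD → CNY → AUD: 1 × 0.72341 ÷ 0.14968 × 0.20690 = 0.999957
Product ≈ 1 (deviation 0.004%, within rounding noise).

1.0000 (no arbitrage)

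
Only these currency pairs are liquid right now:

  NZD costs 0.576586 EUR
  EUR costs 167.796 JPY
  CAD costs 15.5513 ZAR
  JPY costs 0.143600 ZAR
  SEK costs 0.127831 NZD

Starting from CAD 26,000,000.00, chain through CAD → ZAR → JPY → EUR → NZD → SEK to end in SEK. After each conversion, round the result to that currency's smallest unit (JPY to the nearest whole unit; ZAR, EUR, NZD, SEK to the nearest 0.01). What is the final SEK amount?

SEK 227,668,907.85

CAD 26,000,000.00 × 15.5513 = ZAR 404,333,800.00
ZAR 404,333,800.00 ÷ 0.143600 = JPY 2,815,694,986
JPY 2,815,694,986 ÷ 167.796 = EUR 16,780,465.48
EUR 16,780,465.48 ÷ 0.576586 = NZD 29,103,144.16
NZD 29,103,144.16 ÷ 0.127831 = SEK 227,668,907.85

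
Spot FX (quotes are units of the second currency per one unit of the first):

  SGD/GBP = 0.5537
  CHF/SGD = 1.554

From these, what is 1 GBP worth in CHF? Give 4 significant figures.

GBP/CHF = 1.162

1 GBP ÷ 0.5537 = 1.80603 SGD
1.80603 SGD ÷ 1.554 = 1.16218 CHF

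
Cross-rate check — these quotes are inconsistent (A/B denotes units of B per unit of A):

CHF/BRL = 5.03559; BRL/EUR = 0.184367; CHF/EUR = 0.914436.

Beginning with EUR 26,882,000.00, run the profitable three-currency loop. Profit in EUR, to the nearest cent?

Profit: EUR 410,405.35

Profitable loop is EUR → CHF → BRL → EUR:
EUR 26,882,000.00 ÷ 0.914436 = CHF 29,397,355.31
CHF 29,397,355.31 × 5.03559 = BRL 148,033,028.42
BRL 148,033,028.42 × 0.184367 = EUR 27,292,405.35
Profit = EUR 27,292,405.35 − EUR 26,882,000.00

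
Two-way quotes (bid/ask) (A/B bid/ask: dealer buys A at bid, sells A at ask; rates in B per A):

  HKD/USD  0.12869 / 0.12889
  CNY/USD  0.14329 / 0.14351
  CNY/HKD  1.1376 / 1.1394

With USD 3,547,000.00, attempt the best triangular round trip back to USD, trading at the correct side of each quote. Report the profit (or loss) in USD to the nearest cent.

Net profit: USD 71,373.62

Best loop USD → CNY → HKD → USD:
USD 3,547,000.00 ÷ 0.14351 (buy CNY at ask) = CNY 24,716,047.66
CNY 24,716,047.66 × 1.1376 (sell CNY at bid) = HKD 28,116,975.82
HKD 28,116,975.82 × 0.12869 (sell HKD at bid) = USD 3,618,373.62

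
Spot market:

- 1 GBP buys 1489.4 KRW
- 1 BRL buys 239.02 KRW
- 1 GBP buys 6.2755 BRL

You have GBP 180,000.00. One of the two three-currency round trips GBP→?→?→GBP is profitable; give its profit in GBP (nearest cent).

Profit: GBP 1,277.43

Profitable loop is GBP → BRL → KRW → GBP:
GBP 180,000.00 × 6.2755 = BRL 1,129,590.00
BRL 1,129,590.00 × 239.02 = KRW 269,994,602
KRW 269,994,602 ÷ 1489.4 = GBP 181,277.43
Profit = GBP 181,277.43 − GBP 180,000.00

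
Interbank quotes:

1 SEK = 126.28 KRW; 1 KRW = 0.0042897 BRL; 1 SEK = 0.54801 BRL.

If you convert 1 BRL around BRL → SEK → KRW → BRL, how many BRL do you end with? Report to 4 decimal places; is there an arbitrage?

Around BRL → SEK → KRW → BRL: 1 ÷ 0.54801 × 126.28 × 0.0042897 = 0.988492
Product < 1; profitable direction is BRL → KRW → SEK → BRL.

0.9885 (arbitrage exists)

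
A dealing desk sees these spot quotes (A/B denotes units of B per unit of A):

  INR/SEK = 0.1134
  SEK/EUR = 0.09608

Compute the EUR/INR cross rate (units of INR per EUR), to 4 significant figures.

EUR/INR = 91.78

1 EUR ÷ 0.09608 = 10.408 SEK
10.408 SEK ÷ 0.1134 = 91.7812 INR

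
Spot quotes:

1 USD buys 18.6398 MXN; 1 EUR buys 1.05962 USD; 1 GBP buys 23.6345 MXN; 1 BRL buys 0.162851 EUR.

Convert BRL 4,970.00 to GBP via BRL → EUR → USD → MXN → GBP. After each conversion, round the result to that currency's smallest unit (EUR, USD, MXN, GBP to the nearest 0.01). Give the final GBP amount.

GBP 676.38

BRL 4,970.00 × 0.162851 = EUR 809.37
EUR 809.37 × 1.05962 = USD 857.62
USD 857.62 × 18.6398 = MXN 15,985.87
MXN 15,985.87 ÷ 23.6345 = GBP 676.38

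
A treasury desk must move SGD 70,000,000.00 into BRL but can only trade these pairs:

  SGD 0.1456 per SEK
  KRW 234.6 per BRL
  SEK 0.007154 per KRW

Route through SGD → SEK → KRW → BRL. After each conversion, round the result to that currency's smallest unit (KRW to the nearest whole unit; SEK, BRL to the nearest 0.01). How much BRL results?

SGD 70,000,000.00 ÷ 0.1456 = SEK 480,769,230.77
SEK 480,769,230.77 ÷ 0.007154 = KRW 67,202,855,853
KRW 67,202,855,853 ÷ 234.6 = BRL 286,457,186.07

BRL 286,457,186.07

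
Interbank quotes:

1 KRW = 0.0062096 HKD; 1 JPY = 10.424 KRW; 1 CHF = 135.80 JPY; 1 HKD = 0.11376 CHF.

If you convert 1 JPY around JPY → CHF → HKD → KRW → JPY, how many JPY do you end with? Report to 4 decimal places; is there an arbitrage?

Around JPY → CHF → HKD → KRW → JPY: 1 ÷ 135.80 ÷ 0.11376 ÷ 0.0062096 ÷ 10.424 = 1.000029
Product ≈ 1 (deviation 0.003%, within rounding noise).

1.0000 (no arbitrage)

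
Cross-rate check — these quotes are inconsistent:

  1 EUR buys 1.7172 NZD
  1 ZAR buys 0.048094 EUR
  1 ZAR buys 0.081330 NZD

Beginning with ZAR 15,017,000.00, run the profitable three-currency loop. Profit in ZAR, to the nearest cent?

Profitable loop is ZAR → EUR → NZD → ZAR:
ZAR 15,017,000.00 × 0.048094 = EUR 722,227.60
EUR 722,227.60 × 1.7172 = NZD 1,240,209.23
NZD 1,240,209.23 ÷ 0.081330 = ZAR 15,249,099.12
Profit = ZAR 15,249,099.12 − ZAR 15,017,000.00

Profit: ZAR 232,099.12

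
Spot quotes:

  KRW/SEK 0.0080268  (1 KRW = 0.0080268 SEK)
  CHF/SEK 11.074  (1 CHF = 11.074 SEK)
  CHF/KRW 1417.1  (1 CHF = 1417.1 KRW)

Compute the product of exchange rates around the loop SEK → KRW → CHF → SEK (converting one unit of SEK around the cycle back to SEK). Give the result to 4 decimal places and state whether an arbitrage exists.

0.9736 (arbitrage exists)

Around SEK → KRW → CHF → SEK: 1 ÷ 0.0080268 ÷ 1417.1 × 11.074 = 0.973557
Product < 1; profitable direction is SEK → CHF → KRW → SEK.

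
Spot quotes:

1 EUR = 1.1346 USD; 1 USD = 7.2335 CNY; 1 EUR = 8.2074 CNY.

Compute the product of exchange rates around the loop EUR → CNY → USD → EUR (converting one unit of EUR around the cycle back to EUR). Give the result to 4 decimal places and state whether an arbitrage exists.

1.0000 (no arbitrage)

Around EUR → CNY → USD → EUR: 1 × 8.2074 ÷ 7.2335 ÷ 1.1346 = 1.000033
Product ≈ 1 (deviation 0.003%, within rounding noise).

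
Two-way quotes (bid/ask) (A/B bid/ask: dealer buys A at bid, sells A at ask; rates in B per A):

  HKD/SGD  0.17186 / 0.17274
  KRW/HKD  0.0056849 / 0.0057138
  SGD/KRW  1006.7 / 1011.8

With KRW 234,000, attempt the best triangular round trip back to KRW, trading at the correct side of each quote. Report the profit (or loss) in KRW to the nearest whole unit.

Best loop KRW → SGD → HKD → KRW:
KRW 234,000 ÷ 1011.8 (buy SGD at ask) = SGD 231.27
SGD 231.27 ÷ 0.17274 (buy HKD at ask) = HKD 1,338.84
HKD 1,338.84 ÷ 0.0057138 (buy KRW at ask) = KRW 234,317

Net profit: KRW 317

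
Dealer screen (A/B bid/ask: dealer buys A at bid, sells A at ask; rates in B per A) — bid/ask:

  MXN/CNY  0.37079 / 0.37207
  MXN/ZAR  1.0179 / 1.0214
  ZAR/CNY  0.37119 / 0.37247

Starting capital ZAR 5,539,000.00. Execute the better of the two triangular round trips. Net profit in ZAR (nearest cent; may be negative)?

Net profit: ZAR 85,813.05

Best loop ZAR → CNY → MXN → ZAR:
ZAR 5,539,000.00 × 0.37119 (sell ZAR at bid) = CNY 2,056,021.41
CNY 2,056,021.41 ÷ 0.37207 (buy MXN at ask) = MXN 5,525,899.45
MXN 5,525,899.45 × 1.0179 (sell MXN at bid) = ZAR 5,624,813.05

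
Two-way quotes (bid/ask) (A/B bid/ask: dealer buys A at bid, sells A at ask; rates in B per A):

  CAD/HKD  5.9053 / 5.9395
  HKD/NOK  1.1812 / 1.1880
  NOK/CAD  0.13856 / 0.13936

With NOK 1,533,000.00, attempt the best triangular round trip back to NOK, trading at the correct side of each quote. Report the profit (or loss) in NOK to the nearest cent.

Net profit: NOK 25,969.76

Best loop NOK → HKD → CAD → NOK:
NOK 1,533,000.00 ÷ 1.1880 (buy HKD at ask) = HKD 1,290,404.04
HKD 1,290,404.04 ÷ 5.9395 (buy CAD at ask) = CAD 217,258.03
CAD 217,258.03 ÷ 0.13936 (buy NOK at ask) = NOK 1,558,969.76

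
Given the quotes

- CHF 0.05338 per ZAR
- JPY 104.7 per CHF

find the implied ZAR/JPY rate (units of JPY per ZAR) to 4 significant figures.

ZAR/JPY = 5.589

1 ZAR × 0.05338 = 0.05338 CHF
0.05338 CHF × 104.7 = 5.58889 JPY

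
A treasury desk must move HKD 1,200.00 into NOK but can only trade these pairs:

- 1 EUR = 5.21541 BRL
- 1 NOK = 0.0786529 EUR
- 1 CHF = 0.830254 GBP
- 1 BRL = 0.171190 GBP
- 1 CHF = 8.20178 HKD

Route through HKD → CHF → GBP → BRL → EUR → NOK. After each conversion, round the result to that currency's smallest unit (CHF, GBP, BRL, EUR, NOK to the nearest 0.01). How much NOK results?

NOK 1,729.75

HKD 1,200.00 ÷ 8.20178 = CHF 146.31
CHF 146.31 × 0.830254 = GBP 121.47
GBP 121.47 ÷ 0.171190 = BRL 709.56
BRL 709.56 ÷ 5.21541 = EUR 136.05
EUR 136.05 ÷ 0.0786529 = NOK 1,729.75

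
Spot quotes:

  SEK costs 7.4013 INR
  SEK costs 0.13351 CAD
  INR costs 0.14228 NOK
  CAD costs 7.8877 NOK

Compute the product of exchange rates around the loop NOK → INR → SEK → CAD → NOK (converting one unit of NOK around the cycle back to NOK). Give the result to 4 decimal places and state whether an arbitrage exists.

1.0000 (no arbitrage)

Around NOK → INR → SEK → CAD → NOK: 1 ÷ 0.14228 ÷ 7.4013 × 0.13351 × 7.8877 = 1.000028
Product ≈ 1 (deviation 0.003%, within rounding noise).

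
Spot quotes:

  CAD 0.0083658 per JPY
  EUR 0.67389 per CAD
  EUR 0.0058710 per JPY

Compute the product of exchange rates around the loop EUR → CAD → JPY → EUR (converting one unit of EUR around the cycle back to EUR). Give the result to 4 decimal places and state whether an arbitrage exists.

Around EUR → CAD → JPY → EUR: 1 ÷ 0.67389 ÷ 0.0083658 × 0.0058710 = 1.041395
Product > 1; profitable direction is EUR → CAD → JPY → EUR.

1.0414 (arbitrage exists)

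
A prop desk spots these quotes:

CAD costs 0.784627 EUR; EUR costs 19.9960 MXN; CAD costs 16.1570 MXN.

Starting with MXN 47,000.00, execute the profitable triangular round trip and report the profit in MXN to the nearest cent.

Profit: MXN 1,400.76

Profitable loop is MXN → EUR → CAD → MXN:
MXN 47,000.00 ÷ 19.9960 = EUR 2,350.47
EUR 2,350.47 ÷ 0.784627 = CAD 2,995.65
CAD 2,995.65 × 16.1570 = MXN 48,400.76
Profit = MXN 48,400.76 − MXN 47,000.00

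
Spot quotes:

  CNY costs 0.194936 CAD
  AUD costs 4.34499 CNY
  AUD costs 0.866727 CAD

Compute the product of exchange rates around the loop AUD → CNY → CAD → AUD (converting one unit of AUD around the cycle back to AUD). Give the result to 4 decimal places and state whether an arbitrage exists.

0.9772 (arbitrage exists)

Around AUD → CNY → CAD → AUD: 1 × 4.34499 × 0.194936 ÷ 0.866727 = 0.977234
Product < 1; profitable direction is AUD → CAD → CNY → AUD.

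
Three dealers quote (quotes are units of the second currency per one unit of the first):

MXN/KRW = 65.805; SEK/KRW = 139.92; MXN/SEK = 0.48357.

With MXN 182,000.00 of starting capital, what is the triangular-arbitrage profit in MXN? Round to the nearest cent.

Profit: MXN 5,133.54

Profitable loop is MXN → SEK → KRW → MXN:
MXN 182,000.00 × 0.48357 = SEK 88,009.74
SEK 88,009.74 × 139.92 = KRW 12,314,323
KRW 12,314,323 ÷ 65.805 = MXN 187,133.54
Profit = MXN 187,133.54 − MXN 182,000.00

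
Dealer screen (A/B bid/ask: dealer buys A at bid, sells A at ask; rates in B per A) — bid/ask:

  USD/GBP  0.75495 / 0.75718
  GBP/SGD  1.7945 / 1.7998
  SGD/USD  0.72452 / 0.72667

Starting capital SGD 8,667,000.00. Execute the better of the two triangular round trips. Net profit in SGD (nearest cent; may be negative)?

Net profit: SGD 85,017.63

Best loop SGD → GBP → USD → SGD:
SGD 8,667,000.00 ÷ 1.7998 (buy GBP at ask) = GBP 4,815,535.06
GBP 4,815,535.06 ÷ 0.75718 (buy USD at ask) = USD 6,359,828.65
USD 6,359,828.65 ÷ 0.72667 (buy SGD at ask) = SGD 8,752,017.63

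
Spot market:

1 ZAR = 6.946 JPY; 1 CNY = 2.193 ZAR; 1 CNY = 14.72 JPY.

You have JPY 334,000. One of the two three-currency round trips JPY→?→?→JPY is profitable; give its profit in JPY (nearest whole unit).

Profit: JPY 11,631

Profitable loop is JPY → CNY → ZAR → JPY:
JPY 334,000 ÷ 14.72 = CNY 22,690.22
CNY 22,690.22 × 2.193 = ZAR 49,759.65
ZAR 49,759.65 × 6.946 = JPY 345,631
Profit = JPY 345,631 − JPY 334,000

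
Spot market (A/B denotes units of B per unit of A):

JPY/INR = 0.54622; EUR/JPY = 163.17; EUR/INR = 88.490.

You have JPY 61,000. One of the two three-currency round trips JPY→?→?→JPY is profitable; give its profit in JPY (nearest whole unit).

Profit: JPY 439

Profitable loop is JPY → INR → EUR → JPY:
JPY 61,000 × 0.54622 = INR 33,319.42
INR 33,319.42 ÷ 88.490 = EUR 376.53
EUR 376.53 × 163.17 = JPY 61,439
Profit = JPY 61,439 − JPY 61,000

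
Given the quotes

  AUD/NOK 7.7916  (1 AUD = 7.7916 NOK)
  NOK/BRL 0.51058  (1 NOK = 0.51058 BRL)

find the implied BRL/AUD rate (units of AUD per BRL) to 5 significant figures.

1 BRL ÷ 0.51058 = 1.95856 NOK
1.95856 NOK ÷ 7.7916 = 0.251368 AUD

BRL/AUD = 0.25137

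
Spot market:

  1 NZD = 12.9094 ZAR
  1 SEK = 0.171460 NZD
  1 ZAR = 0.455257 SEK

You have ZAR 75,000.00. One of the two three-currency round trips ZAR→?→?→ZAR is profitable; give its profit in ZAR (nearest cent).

Profitable loop is ZAR → SEK → NZD → ZAR:
ZAR 75,000.00 × 0.455257 = SEK 34,144.28
SEK 34,144.28 × 0.171460 = NZD 5,854.38
NZD 5,854.38 × 12.9094 = ZAR 75,576.50
Profit = ZAR 75,576.50 − ZAR 75,000.00

Profit: ZAR 576.50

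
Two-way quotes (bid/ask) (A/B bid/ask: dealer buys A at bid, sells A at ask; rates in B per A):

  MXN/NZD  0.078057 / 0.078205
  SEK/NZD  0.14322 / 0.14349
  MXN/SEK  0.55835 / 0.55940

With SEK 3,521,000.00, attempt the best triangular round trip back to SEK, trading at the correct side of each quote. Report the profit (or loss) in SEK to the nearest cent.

Net profit: SEK 79,324.90

Best loop SEK → NZD → MXN → SEK:
SEK 3,521,000.00 × 0.14322 (sell SEK at bid) = NZD 504,277.62
NZD 504,277.62 ÷ 0.078205 (buy MXN at ask) = MXN 6,448,150.63
MXN 6,448,150.63 × 0.55835 (sell MXN at bid) = SEK 3,600,324.90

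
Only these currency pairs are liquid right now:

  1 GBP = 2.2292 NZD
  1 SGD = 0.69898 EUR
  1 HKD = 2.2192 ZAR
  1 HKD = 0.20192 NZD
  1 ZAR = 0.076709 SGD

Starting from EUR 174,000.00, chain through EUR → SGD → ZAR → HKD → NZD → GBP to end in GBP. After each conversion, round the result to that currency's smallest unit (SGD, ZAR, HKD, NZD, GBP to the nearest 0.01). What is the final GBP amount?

GBP 132,456.12

EUR 174,000.00 ÷ 0.69898 = SGD 248,934.16
SGD 248,934.16 ÷ 0.076709 = ZAR 3,245,175.40
ZAR 3,245,175.40 ÷ 2.2192 = HKD 1,462,317.68
HKD 1,462,317.68 × 0.20192 = NZD 295,271.19
NZD 295,271.19 ÷ 2.2292 = GBP 132,456.12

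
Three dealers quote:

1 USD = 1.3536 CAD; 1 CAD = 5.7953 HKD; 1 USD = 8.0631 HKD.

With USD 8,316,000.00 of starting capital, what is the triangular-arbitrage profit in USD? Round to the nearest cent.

Profit: USD 231,719.43

Profitable loop is USD → HKD → CAD → USD:
USD 8,316,000.00 × 8.0631 = HKD 67,052,739.60
HKD 67,052,739.60 ÷ 5.7953 = CAD 11,570,193.02
CAD 11,570,193.02 ÷ 1.3536 = USD 8,547,719.43
Profit = USD 8,547,719.43 − USD 8,316,000.00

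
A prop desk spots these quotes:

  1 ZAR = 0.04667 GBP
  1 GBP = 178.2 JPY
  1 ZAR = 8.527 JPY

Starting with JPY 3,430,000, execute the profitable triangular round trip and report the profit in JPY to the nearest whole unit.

Profit: JPY 86,777

Profitable loop is JPY → GBP → ZAR → JPY:
JPY 3,430,000 ÷ 178.2 = GBP 19,248.04
GBP 19,248.04 ÷ 0.04667 = ZAR 412,428.45
ZAR 412,428.45 × 8.527 = JPY 3,516,777
Profit = JPY 3,516,777 − JPY 3,430,000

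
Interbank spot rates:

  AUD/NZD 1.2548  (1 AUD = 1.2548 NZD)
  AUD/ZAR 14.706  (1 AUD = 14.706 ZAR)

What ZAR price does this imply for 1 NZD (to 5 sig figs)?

1 NZD ÷ 1.2548 = 0.79694 AUD
0.79694 AUD × 14.706 = 11.7198 ZAR

NZD/ZAR = 11.720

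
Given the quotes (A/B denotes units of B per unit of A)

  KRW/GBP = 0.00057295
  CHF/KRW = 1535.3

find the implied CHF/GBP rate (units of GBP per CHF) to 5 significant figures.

1 CHF × 1535.3 = 1535.3 KRW
1535.3 KRW × 0.00057295 = 0.87965 GBP

CHF/GBP = 0.87965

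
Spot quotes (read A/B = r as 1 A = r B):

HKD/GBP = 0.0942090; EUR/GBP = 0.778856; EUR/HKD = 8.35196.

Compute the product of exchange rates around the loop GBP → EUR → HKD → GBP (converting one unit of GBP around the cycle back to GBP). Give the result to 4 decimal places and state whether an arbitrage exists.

Around GBP → EUR → HKD → GBP: 1 ÷ 0.778856 × 8.35196 × 0.0942090 = 1.010238
Product > 1; profitable direction is GBP → EUR → HKD → GBP.

1.0102 (arbitrage exists)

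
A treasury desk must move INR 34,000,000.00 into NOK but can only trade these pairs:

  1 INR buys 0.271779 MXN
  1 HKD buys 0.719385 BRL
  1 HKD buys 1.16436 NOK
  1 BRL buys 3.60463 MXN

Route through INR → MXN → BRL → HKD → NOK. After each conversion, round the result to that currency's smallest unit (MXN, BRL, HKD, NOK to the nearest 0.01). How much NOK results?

INR 34,000,000.00 × 0.271779 = MXN 9,240,486.00
MXN 9,240,486.00 ÷ 3.60463 = BRL 2,563,504.71
BRL 2,563,504.71 ÷ 0.719385 = HKD 3,563,467.00
HKD 3,563,467.00 × 1.16436 = NOK 4,149,158.44

NOK 4,149,158.44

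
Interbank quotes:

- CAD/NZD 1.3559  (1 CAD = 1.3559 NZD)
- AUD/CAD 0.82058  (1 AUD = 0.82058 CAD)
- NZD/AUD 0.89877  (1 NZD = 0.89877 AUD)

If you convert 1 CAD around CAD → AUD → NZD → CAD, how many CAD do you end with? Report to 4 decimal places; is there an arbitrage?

Around CAD → AUD → NZD → CAD: 1 ÷ 0.82058 ÷ 0.89877 ÷ 1.3559 = 1.000007
Product ≈ 1 (deviation 0.001%, within rounding noise).

1.0000 (no arbitrage)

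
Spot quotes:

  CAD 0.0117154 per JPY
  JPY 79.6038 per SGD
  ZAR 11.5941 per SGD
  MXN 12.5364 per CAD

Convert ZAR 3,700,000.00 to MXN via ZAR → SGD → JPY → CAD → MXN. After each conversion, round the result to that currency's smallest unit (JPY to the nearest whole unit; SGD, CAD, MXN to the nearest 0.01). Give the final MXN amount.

ZAR 3,700,000.00 ÷ 11.5941 = SGD 319,127.83
SGD 319,127.83 × 79.6038 = JPY 25,403,788
JPY 25,403,788 × 0.0117154 = CAD 297,615.54
CAD 297,615.54 × 12.5364 = MXN 3,731,027.46

MXN 3,731,027.46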